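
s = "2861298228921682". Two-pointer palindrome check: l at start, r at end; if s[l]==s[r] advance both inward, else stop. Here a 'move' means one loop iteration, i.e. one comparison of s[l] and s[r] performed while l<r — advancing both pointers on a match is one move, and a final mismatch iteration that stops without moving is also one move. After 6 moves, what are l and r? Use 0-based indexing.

l=0 r=15: '2'=='2', l++,r--
l=1 r=14: '8'=='8', l++,r--
l=2 r=13: '6'=='6', l++,r--
l=3 r=12: '1'=='1', l++,r--
l=4 r=11: '2'=='2', l++,r--
l=5 r=10: '9'=='9', l++,r--

l=6, r=9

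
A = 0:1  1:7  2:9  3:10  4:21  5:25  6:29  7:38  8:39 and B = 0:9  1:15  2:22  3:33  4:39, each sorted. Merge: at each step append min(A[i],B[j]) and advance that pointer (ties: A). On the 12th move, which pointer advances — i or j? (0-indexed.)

i

[i=0,j=0] A[i]=1<=B[j]=9 take 1 → i++
[i=1,j=0] A[i]=7<=B[j]=9 take 7 → i++
[i=2,j=0] A[i]=9<=B[j]=9 take 9 → i++
[i=3,j=0] A[i]=10>B[j]=9 take 9 → j++
[i=3,j=1] A[i]=10<=B[j]=15 take 10 → i++
[i=4,j=1] A[i]=21>B[j]=15 take 15 → j++
[i=4,j=2] A[i]=21<=B[j]=22 take 21 → i++
[i=5,j=2] A[i]=25>B[j]=22 take 22 → j++
[i=5,j=3] A[i]=25<=B[j]=33 take 25 → i++
[i=6,j=3] A[i]=29<=B[j]=33 take 29 → i++
[i=7,j=3] A[i]=38>B[j]=33 take 33 → j++
[i=7,j=4] A[i]=38<=B[j]=39 take 38 → i++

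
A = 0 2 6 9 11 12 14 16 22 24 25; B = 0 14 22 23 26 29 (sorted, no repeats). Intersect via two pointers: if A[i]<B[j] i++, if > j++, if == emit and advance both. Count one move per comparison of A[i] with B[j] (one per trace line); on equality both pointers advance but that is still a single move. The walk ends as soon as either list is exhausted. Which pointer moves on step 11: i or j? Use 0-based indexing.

i=0 j=0: 0==0 emit, i++,j++
i=1 j=1: 2<14, i++
i=2 j=1: 6<14, i++
i=3 j=1: 9<14, i++
i=4 j=1: 11<14, i++
i=5 j=1: 12<14, i++
i=6 j=1: 14==14 emit, i++,j++
i=7 j=2: 16<22, i++
i=8 j=2: 22==22 emit, i++,j++
i=9 j=3: 24>23, j++
i=9 j=4: 24<26, i++

i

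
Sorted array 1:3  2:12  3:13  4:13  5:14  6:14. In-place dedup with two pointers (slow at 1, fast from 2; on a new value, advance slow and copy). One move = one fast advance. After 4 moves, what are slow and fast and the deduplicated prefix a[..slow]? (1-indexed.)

slow=1 fast=2: a[fast]=12≠a[slow]=3 write a[2]=12, slow++,fast++
slow=2 fast=3: a[fast]=13≠a[slow]=12 write a[3]=13, slow++,fast++
slow=3 fast=4: a[fast]=13=a[slow] dup, fast++
slow=3 fast=5: a[fast]=14≠a[slow]=13 write a[4]=14, slow++,fast++

slow=4, fast=6, prefix=[3, 12, 13, 14]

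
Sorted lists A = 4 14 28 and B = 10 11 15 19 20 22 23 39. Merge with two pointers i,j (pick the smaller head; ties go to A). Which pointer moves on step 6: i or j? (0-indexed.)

i=0 j=0: A[i]=4<=B[j]=10 take 4, i++
i=1 j=0: A[i]=14>B[j]=10 take 10, j++
i=1 j=1: A[i]=14>B[j]=11 take 11, j++
i=1 j=2: A[i]=14<=B[j]=15 take 14, i++
i=2 j=2: A[i]=28>B[j]=15 take 15, j++
i=2 j=3: A[i]=28>B[j]=19 take 19, j++

j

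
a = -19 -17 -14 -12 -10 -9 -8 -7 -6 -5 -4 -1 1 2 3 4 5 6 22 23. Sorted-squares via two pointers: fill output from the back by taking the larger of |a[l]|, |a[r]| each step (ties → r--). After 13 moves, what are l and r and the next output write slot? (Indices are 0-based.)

l=0 r=19: |-19|<=|23| out[19]=529, r--
l=0 r=18: |-19|<=|22| out[18]=484, r--
l=0 r=17: |-19|>|6| out[17]=361, l++
l=1 r=17: |-17|>|6| out[16]=289, l++
l=2 r=17: |-14|>|6| out[15]=196, l++
l=3 r=17: |-12|>|6| out[14]=144, l++
l=4 r=17: |-10|>|6| out[13]=100, l++
l=5 r=17: |-9|>|6| out[12]=81, l++
l=6 r=17: |-8|>|6| out[11]=64, l++
l=7 r=17: |-7|>|6| out[10]=49, l++
l=8 r=17: |-6|<=|6| out[9]=36, r--
l=8 r=16: |-6|>|5| out[8]=36, l++
l=9 r=16: |-5|<=|5| out[7]=25, r--

l=9, r=15, next write slot=6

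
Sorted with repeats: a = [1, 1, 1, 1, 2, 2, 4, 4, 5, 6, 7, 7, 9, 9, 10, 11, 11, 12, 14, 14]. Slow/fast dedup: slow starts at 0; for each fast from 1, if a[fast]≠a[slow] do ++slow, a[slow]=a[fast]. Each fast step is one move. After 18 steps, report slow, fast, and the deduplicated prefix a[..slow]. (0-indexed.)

(s=0,f=1) a[fast]=1=a[slow] dup → fast++
(s=0,f=2) a[fast]=1=a[slow] dup → fast++
(s=0,f=3) a[fast]=1=a[slow] dup → fast++
(s=0,f=4) a[fast]=2≠a[slow]=1 write a[1]=2 → slow++,fast++
(s=1,f=5) a[fast]=2=a[slow] dup → fast++
(s=1,f=6) a[fast]=4≠a[slow]=2 write a[2]=4 → slow++,fast++
(s=2,f=7) a[fast]=4=a[slow] dup → fast++
(s=2,f=8) a[fast]=5≠a[slow]=4 write a[3]=5 → slow++,fast++
(s=3,f=9) a[fast]=6≠a[slow]=5 write a[4]=6 → slow++,fast++
(s=4,f=10) a[fast]=7≠a[slow]=6 write a[5]=7 → slow++,fast++
(s=5,f=11) a[fast]=7=a[slow] dup → fast++
(s=5,f=12) a[fast]=9≠a[slow]=7 write a[6]=9 → slow++,fast++
(s=6,f=13) a[fast]=9=a[slow] dup → fast++
(s=6,f=14) a[fast]=10≠a[slow]=9 write a[7]=10 → slow++,fast++
(s=7,f=15) a[fast]=11≠a[slow]=10 write a[8]=11 → slow++,fast++
(s=8,f=16) a[fast]=11=a[slow] dup → fast++
(s=8,f=17) a[fast]=12≠a[slow]=11 write a[9]=12 → slow++,fast++
(s=9,f=18) a[fast]=14≠a[slow]=12 write a[10]=14 → slow++,fast++

slow=10, fast=19, prefix=[1, 2, 4, 5, 6, 7, 9, 10, 11, 12, 14]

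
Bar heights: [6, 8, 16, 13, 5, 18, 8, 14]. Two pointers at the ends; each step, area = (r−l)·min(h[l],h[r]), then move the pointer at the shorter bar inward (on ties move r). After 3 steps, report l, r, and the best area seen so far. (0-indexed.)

[0,7] min(6,14)*7=42 best=42 * → l++
[1,7] min(8,14)*6=48 best=48 * → l++
[2,7] min(16,14)*5=70 best=70 * → r--

l=2, r=6, best area=70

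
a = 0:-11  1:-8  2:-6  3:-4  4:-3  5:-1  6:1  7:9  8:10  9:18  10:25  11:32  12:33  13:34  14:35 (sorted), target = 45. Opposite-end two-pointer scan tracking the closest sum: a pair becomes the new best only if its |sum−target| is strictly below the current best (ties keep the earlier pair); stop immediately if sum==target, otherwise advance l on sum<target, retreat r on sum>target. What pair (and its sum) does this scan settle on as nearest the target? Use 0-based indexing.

pair (10, 35) with sum 45 (|Δ|=0)

l=0 r=14: -11+35=24 d=21 *, l++
l=1 r=14: -8+35=27 d=18 *, l++
l=2 r=14: -6+35=29 d=16 *, l++
l=3 r=14: -4+35=31 d=14 *, l++
l=4 r=14: -3+35=32 d=13 *, l++
l=5 r=14: -1+35=34 d=11 *, l++
l=6 r=14: 1+35=36 d=9 *, l++
l=7 r=14: 9+35=44 d=1 *, l++
l=8 r=14: 10+35=45 d=0 *, stop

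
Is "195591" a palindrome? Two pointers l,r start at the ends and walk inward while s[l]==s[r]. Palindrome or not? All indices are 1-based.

l=1 r=6: '1'=='1', l++,r--
l=2 r=5: '9'=='9', l++,r--
l=3 r=4: '5'=='5', l++,r--

palindrome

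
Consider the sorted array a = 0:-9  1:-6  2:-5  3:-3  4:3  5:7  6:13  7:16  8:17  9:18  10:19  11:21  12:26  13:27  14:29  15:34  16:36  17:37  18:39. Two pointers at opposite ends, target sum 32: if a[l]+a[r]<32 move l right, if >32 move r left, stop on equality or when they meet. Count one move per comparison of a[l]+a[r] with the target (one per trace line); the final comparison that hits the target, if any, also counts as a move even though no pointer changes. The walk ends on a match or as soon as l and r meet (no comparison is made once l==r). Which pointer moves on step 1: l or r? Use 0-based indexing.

[0,18] -9+39=30 <32 → l++

l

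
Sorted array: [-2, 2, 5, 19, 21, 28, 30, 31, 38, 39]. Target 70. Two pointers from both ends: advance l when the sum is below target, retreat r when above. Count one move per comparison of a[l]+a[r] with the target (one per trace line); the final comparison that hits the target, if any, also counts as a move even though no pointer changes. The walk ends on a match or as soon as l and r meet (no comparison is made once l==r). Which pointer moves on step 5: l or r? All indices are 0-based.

l

l=0 r=9: -2+39=37 <70, l++
l=1 r=9: 2+39=41 <70, l++
l=2 r=9: 5+39=44 <70, l++
l=3 r=9: 19+39=58 <70, l++
l=4 r=9: 21+39=60 <70, l++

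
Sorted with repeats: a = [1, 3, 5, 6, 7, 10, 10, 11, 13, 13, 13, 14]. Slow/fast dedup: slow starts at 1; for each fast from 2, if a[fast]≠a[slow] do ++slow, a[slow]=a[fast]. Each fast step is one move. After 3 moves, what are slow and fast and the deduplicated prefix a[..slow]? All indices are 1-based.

slow=4, fast=5, prefix=[1, 3, 5, 6]

slow=1 fast=2: a[fast]=3≠a[slow]=1 write a[2]=3, slow++,fast++
slow=2 fast=3: a[fast]=5≠a[slow]=3 write a[3]=5, slow++,fast++
slow=3 fast=4: a[fast]=6≠a[slow]=5 write a[4]=6, slow++,fast++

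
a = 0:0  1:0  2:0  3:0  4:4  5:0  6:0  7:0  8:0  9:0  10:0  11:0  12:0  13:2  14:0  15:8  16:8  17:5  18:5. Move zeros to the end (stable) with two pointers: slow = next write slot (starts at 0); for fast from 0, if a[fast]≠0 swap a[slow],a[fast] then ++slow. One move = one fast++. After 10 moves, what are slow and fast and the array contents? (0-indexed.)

slow=1, fast=10, a=[4, 0, 0, 0, 0, 0, 0, 0, 0, 0, 0, 0, 0, 2, 0, 8, 8, 5, 5]

slow=0 fast=0: a[fast]=0, fast++
slow=0 fast=1: a[fast]=0, fast++
slow=0 fast=2: a[fast]=0, fast++
slow=0 fast=3: a[fast]=0, fast++
slow=0 fast=4: a[fast]=4≠0 swap→a[0]=4, slow++,fast++
slow=1 fast=5: a[fast]=0, fast++
slow=1 fast=6: a[fast]=0, fast++
slow=1 fast=7: a[fast]=0, fast++
slow=1 fast=8: a[fast]=0, fast++
slow=1 fast=9: a[fast]=0, fast++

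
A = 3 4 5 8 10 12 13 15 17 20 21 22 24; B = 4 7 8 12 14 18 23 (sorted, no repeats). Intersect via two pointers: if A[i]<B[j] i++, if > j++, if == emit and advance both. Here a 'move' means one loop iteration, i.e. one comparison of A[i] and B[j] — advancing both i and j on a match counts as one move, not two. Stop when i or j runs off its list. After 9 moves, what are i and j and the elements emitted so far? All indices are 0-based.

i=7, j=5, emitted=[4, 8, 12]

[i=0,j=0] 3<4 → i++
[i=1,j=0] 4==4 emit → i++,j++
[i=2,j=1] 5<7 → i++
[i=3,j=1] 8>7 → j++
[i=3,j=2] 8==8 emit → i++,j++
[i=4,j=3] 10<12 → i++
[i=5,j=3] 12==12 emit → i++,j++
[i=6,j=4] 13<14 → i++
[i=7,j=4] 15>14 → j++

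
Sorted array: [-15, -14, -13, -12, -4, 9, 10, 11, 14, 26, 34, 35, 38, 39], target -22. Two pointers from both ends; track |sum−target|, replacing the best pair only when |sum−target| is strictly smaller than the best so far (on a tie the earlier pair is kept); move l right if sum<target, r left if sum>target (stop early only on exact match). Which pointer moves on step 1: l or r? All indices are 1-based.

r

[1,14] -15+39=24 d=46 * → r--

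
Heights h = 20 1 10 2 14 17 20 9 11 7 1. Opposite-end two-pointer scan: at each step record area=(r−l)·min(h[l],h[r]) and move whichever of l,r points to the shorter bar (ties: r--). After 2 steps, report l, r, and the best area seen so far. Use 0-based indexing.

l=0 r=10: min(20,1)*10=10 best=10 *, r--
l=0 r=9: min(20,7)*9=63 best=63 *, r--

l=0, r=8, best area=63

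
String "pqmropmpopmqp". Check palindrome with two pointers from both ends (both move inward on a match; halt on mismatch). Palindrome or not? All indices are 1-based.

l=1 r=13: 'p'=='p', l++,r--
l=2 r=12: 'q'=='q', l++,r--
l=3 r=11: 'm'=='m', l++,r--
l=4 r=10: 'r'!='p', stop

not a palindrome (mismatch at 4,10)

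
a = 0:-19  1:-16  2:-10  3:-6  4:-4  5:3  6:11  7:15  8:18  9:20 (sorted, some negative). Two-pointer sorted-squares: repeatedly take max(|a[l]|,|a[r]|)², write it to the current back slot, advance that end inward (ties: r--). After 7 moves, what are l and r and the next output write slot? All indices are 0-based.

[0,9] |-19|<=|20| out[9]=400 → r--
[0,8] |-19|>|18| out[8]=361 → l++
[1,8] |-16|<=|18| out[7]=324 → r--
[1,7] |-16|>|15| out[6]=256 → l++
[2,7] |-10|<=|15| out[5]=225 → r--
[2,6] |-10|<=|11| out[4]=121 → r--
[2,5] |-10|>|3| out[3]=100 → l++

l=3, r=5, next write slot=2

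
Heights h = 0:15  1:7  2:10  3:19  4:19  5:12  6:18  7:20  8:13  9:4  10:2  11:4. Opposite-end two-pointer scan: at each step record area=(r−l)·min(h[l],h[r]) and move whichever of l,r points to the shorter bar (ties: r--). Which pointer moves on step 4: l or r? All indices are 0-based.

[0,11] min(15,4)*11=44 best=44 * → r--
[0,10] min(15,2)*10=20 best=44 → r--
[0,9] min(15,4)*9=36 best=44 → r--
[0,8] min(15,13)*8=104 best=104 * → r--

r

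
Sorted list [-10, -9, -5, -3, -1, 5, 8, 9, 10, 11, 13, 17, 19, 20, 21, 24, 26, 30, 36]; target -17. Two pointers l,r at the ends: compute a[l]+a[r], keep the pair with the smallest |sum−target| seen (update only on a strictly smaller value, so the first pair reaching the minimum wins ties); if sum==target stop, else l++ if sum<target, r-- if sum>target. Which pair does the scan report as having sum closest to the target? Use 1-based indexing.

l=1 r=19: -10+36=26 d=43 *, r--
l=1 r=18: -10+30=20 d=37 *, r--
l=1 r=17: -10+26=16 d=33 *, r--
l=1 r=16: -10+24=14 d=31 *, r--
l=1 r=15: -10+21=11 d=28 *, r--
l=1 r=14: -10+20=10 d=27 *, r--
l=1 r=13: -10+19=9 d=26 *, r--
l=1 r=12: -10+17=7 d=24 *, r--
l=1 r=11: -10+13=3 d=20 *, r--
l=1 r=10: -10+11=1 d=18 *, r--
l=1 r=9: -10+10=0 d=17 *, r--
l=1 r=8: -10+9=-1 d=16 *, r--
l=1 r=7: -10+8=-2 d=15 *, r--
l=1 r=6: -10+5=-5 d=12 *, r--
l=1 r=5: -10+-1=-11 d=6 *, r--
l=1 r=4: -10+-3=-13 d=4 *, r--
l=1 r=3: -10+-5=-15 d=2 *, r--
l=1 r=2: -10+-9=-19 d=2, l++

pair (-10, -5) with sum -15 (|Δ|=2)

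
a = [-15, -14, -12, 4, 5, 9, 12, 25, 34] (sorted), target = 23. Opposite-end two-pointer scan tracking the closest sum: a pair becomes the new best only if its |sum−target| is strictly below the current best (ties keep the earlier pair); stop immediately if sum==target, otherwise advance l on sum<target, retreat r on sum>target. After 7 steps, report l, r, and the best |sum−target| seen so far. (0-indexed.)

l=0 r=8: -15+34=19 d=4 *, l++
l=1 r=8: -14+34=20 d=3 *, l++
l=2 r=8: -12+34=22 d=1 *, l++
l=3 r=8: 4+34=38 d=15, r--
l=3 r=7: 4+25=29 d=6, r--
l=3 r=6: 4+12=16 d=7, l++
l=4 r=6: 5+12=17 d=6, l++

l=5, r=6, best |Δ|=1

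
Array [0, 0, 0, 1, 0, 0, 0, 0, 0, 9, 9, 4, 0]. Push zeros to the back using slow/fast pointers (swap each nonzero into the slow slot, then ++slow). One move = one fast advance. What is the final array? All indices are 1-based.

slow=1 fast=1: a[fast]=0, fast++
slow=1 fast=2: a[fast]=0, fast++
slow=1 fast=3: a[fast]=0, fast++
slow=1 fast=4: a[fast]=1≠0 swap→a[1]=1, slow++,fast++
slow=2 fast=5: a[fast]=0, fast++
slow=2 fast=6: a[fast]=0, fast++
slow=2 fast=7: a[fast]=0, fast++
slow=2 fast=8: a[fast]=0, fast++
slow=2 fast=9: a[fast]=0, fast++
slow=2 fast=10: a[fast]=9≠0 swap→a[2]=9, slow++,fast++
slow=3 fast=11: a[fast]=9≠0 swap→a[3]=9, slow++,fast++
slow=4 fast=12: a[fast]=4≠0 swap→a[4]=4, slow++,fast++
slow=5 fast=13: a[fast]=0, fast++

[1, 9, 9, 4, 0, 0, 0, 0, 0, 0, 0, 0, 0]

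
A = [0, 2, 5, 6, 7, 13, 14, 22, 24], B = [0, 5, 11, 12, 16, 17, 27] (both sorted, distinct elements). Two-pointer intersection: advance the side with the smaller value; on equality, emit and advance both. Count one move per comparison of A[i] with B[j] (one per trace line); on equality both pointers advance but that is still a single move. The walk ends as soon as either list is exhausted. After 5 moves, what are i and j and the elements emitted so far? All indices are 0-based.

[i=0,j=0] 0==0 emit → i++,j++
[i=1,j=1] 2<5 → i++
[i=2,j=1] 5==5 emit → i++,j++
[i=3,j=2] 6<11 → i++
[i=4,j=2] 7<11 → i++

i=5, j=2, emitted=[0, 5]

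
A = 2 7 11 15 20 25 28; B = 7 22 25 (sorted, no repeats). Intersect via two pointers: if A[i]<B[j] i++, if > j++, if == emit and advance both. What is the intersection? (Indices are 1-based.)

i=1 j=1: 2<7, i++
i=2 j=1: 7==7 emit, i++,j++
i=3 j=2: 11<22, i++
i=4 j=2: 15<22, i++
i=5 j=2: 20<22, i++
i=6 j=2: 25>22, j++
i=6 j=3: 25==25 emit, i++,j++

intersection = [7, 25]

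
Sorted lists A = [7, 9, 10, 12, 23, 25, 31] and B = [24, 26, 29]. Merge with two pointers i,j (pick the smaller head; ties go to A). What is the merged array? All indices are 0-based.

[7, 9, 10, 12, 23, 24, 25, 26, 29, 31]

[i=0,j=0] A[i]=7<=B[j]=24 take 7 → i++
[i=1,j=0] A[i]=9<=B[j]=24 take 9 → i++
[i=2,j=0] A[i]=10<=B[j]=24 take 10 → i++
[i=3,j=0] A[i]=12<=B[j]=24 take 12 → i++
[i=4,j=0] A[i]=23<=B[j]=24 take 23 → i++
[i=5,j=0] A[i]=25>B[j]=24 take 24 → j++
[i=5,j=1] A[i]=25<=B[j]=26 take 25 → i++
[i=6,j=1] A[i]=31>B[j]=26 take 26 → j++
[i=6,j=2] A[i]=31>B[j]=29 take 29 → j++
[i=6,j=3] B done, take A[i]=31 → i++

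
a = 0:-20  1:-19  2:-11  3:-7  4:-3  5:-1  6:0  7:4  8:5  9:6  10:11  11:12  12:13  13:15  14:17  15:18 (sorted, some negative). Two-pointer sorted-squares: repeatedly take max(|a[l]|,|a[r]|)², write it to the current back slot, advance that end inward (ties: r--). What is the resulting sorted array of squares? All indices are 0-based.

[0, 1, 9, 16, 25, 36, 49, 121, 121, 144, 169, 225, 289, 324, 361, 400]

l=0 r=15: |-20|>|18| out[15]=400, l++
l=1 r=15: |-19|>|18| out[14]=361, l++
l=2 r=15: |-11|<=|18| out[13]=324, r--
l=2 r=14: |-11|<=|17| out[12]=289, r--
l=2 r=13: |-11|<=|15| out[11]=225, r--
l=2 r=12: |-11|<=|13| out[10]=169, r--
l=2 r=11: |-11|<=|12| out[9]=144, r--
l=2 r=10: |-11|<=|11| out[8]=121, r--
l=2 r=9: |-11|>|6| out[7]=121, l++
l=3 r=9: |-7|>|6| out[6]=49, l++
l=4 r=9: |-3|<=|6| out[5]=36, r--
l=4 r=8: |-3|<=|5| out[4]=25, r--
l=4 r=7: |-3|<=|4| out[3]=16, r--
l=4 r=6: |-3|>|0| out[2]=9, l++
l=5 r=6: |-1|>|0| out[1]=1, l++
l=6 r=6: |0|<=|0| out[0]=0, r--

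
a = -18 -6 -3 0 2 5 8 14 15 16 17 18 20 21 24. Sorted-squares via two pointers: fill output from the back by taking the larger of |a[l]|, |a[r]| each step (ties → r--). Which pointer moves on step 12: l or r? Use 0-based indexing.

r

l=0 r=14: |-18|<=|24| out[14]=576, r--
l=0 r=13: |-18|<=|21| out[13]=441, r--
l=0 r=12: |-18|<=|20| out[12]=400, r--
l=0 r=11: |-18|<=|18| out[11]=324, r--
l=0 r=10: |-18|>|17| out[10]=324, l++
l=1 r=10: |-6|<=|17| out[9]=289, r--
l=1 r=9: |-6|<=|16| out[8]=256, r--
l=1 r=8: |-6|<=|15| out[7]=225, r--
l=1 r=7: |-6|<=|14| out[6]=196, r--
l=1 r=6: |-6|<=|8| out[5]=64, r--
l=1 r=5: |-6|>|5| out[4]=36, l++
l=2 r=5: |-3|<=|5| out[3]=25, r--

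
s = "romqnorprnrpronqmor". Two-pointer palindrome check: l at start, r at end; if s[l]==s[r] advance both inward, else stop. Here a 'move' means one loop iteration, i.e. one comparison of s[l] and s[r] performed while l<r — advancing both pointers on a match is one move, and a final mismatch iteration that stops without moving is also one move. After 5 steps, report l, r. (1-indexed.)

l=6, r=14

l=1 r=19: 'r'=='r', l++,r--
l=2 r=18: 'o'=='o', l++,r--
l=3 r=17: 'm'=='m', l++,r--
l=4 r=16: 'q'=='q', l++,r--
l=5 r=15: 'n'=='n', l++,r--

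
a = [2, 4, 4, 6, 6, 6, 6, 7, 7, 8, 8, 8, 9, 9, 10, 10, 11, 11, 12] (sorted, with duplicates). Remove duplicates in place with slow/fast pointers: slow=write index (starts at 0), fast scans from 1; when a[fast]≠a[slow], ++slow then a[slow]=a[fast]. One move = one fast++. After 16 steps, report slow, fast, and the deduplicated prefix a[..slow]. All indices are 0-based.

slow=7, fast=17, prefix=[2, 4, 6, 7, 8, 9, 10, 11]

(s=0,f=1) a[fast]=4≠a[slow]=2 write a[1]=4 → slow++,fast++
(s=1,f=2) a[fast]=4=a[slow] dup → fast++
(s=1,f=3) a[fast]=6≠a[slow]=4 write a[2]=6 → slow++,fast++
(s=2,f=4) a[fast]=6=a[slow] dup → fast++
(s=2,f=5) a[fast]=6=a[slow] dup → fast++
(s=2,f=6) a[fast]=6=a[slow] dup → fast++
(s=2,f=7) a[fast]=7≠a[slow]=6 write a[3]=7 → slow++,fast++
(s=3,f=8) a[fast]=7=a[slow] dup → fast++
(s=3,f=9) a[fast]=8≠a[slow]=7 write a[4]=8 → slow++,fast++
(s=4,f=10) a[fast]=8=a[slow] dup → fast++
(s=4,f=11) a[fast]=8=a[slow] dup → fast++
(s=4,f=12) a[fast]=9≠a[slow]=8 write a[5]=9 → slow++,fast++
(s=5,f=13) a[fast]=9=a[slow] dup → fast++
(s=5,f=14) a[fast]=10≠a[slow]=9 write a[6]=10 → slow++,fast++
(s=6,f=15) a[fast]=10=a[slow] dup → fast++
(s=6,f=16) a[fast]=11≠a[slow]=10 write a[7]=11 → slow++,fast++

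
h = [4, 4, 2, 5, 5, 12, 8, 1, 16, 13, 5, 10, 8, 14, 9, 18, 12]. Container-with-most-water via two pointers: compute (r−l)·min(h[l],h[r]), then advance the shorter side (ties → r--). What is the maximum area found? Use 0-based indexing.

l=0 r=16: min(4,12)*16=64 best=64 *, l++
l=1 r=16: min(4,12)*15=60 best=64, l++
l=2 r=16: min(2,12)*14=28 best=64, l++
l=3 r=16: min(5,12)*13=65 best=65 *, l++
l=4 r=16: min(5,12)*12=60 best=65, l++
l=5 r=16: min(12,12)*11=132 best=132 *, r--
l=5 r=15: min(12,18)*10=120 best=132, l++
l=6 r=15: min(8,18)*9=72 best=132, l++
l=7 r=15: min(1,18)*8=8 best=132, l++
l=8 r=15: min(16,18)*7=112 best=132, l++
l=9 r=15: min(13,18)*6=78 best=132, l++
l=10 r=15: min(5,18)*5=25 best=132, l++
l=11 r=15: min(10,18)*4=40 best=132, l++
l=12 r=15: min(8,18)*3=24 best=132, l++
l=13 r=15: min(14,18)*2=28 best=132, l++
l=14 r=15: min(9,18)*1=9 best=132, l++

max area = 132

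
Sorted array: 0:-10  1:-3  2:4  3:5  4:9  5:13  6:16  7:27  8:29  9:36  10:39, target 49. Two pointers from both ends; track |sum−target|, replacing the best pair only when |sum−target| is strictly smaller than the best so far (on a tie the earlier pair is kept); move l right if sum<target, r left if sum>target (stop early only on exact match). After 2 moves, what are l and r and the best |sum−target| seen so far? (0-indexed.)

[0,10] -10+39=29 d=20 * → l++
[1,10] -3+39=36 d=13 * → l++

l=2, r=10, best |Δ|=13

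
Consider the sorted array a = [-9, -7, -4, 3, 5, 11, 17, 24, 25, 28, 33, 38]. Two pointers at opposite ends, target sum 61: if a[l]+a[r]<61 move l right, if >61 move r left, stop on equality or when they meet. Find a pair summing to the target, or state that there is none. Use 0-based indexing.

(28, 33)

[0,11] -9+38=29 <61 → l++
[1,11] -7+38=31 <61 → l++
[2,11] -4+38=34 <61 → l++
[3,11] 3+38=41 <61 → l++
[4,11] 5+38=43 <61 → l++
[5,11] 11+38=49 <61 → l++
[6,11] 17+38=55 <61 → l++
[7,11] 24+38=62 >61 → r--
[7,10] 24+33=57 <61 → l++
[8,10] 25+33=58 <61 → l++
[9,10] 28+33=61 → found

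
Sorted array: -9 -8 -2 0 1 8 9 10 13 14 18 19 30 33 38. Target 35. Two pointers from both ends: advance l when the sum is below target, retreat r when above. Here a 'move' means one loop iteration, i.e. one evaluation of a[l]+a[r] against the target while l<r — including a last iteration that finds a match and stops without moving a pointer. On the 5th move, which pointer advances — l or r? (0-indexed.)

l

[0,14] -9+38=29 <35 → l++
[1,14] -8+38=30 <35 → l++
[2,14] -2+38=36 >35 → r--
[2,13] -2+33=31 <35 → l++
[3,13] 0+33=33 <35 → l++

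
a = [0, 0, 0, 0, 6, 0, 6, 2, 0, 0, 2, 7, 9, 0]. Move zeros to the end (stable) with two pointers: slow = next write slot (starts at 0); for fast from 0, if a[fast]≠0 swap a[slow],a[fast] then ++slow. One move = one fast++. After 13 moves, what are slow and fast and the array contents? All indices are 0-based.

slow=0 fast=0: a[fast]=0, fast++
slow=0 fast=1: a[fast]=0, fast++
slow=0 fast=2: a[fast]=0, fast++
slow=0 fast=3: a[fast]=0, fast++
slow=0 fast=4: a[fast]=6≠0 swap→a[0]=6, slow++,fast++
slow=1 fast=5: a[fast]=0, fast++
slow=1 fast=6: a[fast]=6≠0 swap→a[1]=6, slow++,fast++
slow=2 fast=7: a[fast]=2≠0 swap→a[2]=2, slow++,fast++
slow=3 fast=8: a[fast]=0, fast++
slow=3 fast=9: a[fast]=0, fast++
slow=3 fast=10: a[fast]=2≠0 swap→a[3]=2, slow++,fast++
slow=4 fast=11: a[fast]=7≠0 swap→a[4]=7, slow++,fast++
slow=5 fast=12: a[fast]=9≠0 swap→a[5]=9, slow++,fast++

slow=6, fast=13, a=[6, 6, 2, 2, 7, 9, 0, 0, 0, 0, 0, 0, 0, 0]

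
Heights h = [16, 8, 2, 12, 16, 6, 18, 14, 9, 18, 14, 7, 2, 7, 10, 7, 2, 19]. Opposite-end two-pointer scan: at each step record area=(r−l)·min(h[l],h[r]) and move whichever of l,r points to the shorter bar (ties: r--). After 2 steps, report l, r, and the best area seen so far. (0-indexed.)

l=2, r=17, best area=272

[0,17] min(16,19)*17=272 best=272 * → l++
[1,17] min(8,19)*16=128 best=272 → l++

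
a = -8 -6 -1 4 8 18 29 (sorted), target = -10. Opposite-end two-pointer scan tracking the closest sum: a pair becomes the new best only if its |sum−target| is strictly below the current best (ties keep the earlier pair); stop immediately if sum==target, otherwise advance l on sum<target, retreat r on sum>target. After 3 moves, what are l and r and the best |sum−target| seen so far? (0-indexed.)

l=0 r=6: -8+29=21 d=31 *, r--
l=0 r=5: -8+18=10 d=20 *, r--
l=0 r=4: -8+8=0 d=10 *, r--

l=0, r=3, best |Δ|=10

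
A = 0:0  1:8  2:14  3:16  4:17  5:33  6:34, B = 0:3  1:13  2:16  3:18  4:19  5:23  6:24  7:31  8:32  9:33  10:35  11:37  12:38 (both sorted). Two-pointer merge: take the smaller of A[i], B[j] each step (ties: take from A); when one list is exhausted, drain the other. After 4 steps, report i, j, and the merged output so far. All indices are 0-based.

i=2, j=2, merged so far=[0, 3, 8, 13]

[i=0,j=0] A[i]=0<=B[j]=3 take 0 → i++
[i=1,j=0] A[i]=8>B[j]=3 take 3 → j++
[i=1,j=1] A[i]=8<=B[j]=13 take 8 → i++
[i=2,j=1] A[i]=14>B[j]=13 take 13 → j++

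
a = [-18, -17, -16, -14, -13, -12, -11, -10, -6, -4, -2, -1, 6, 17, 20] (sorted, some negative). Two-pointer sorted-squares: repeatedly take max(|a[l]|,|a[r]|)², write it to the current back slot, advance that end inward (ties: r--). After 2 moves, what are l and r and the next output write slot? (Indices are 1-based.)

l=2, r=14, next write slot=13

[1,15] |-18|<=|20| out[15]=400 → r--
[1,14] |-18|>|17| out[14]=324 → l++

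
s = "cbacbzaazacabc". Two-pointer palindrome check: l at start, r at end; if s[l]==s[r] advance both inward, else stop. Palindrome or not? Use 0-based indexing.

[0,13] 'c'=='c' → l++,r--
[1,12] 'b'=='b' → l++,r--
[2,11] 'a'=='a' → l++,r--
[3,10] 'c'=='c' → l++,r--
[4,9] 'b'!='a' → stop

not a palindrome (mismatch at 4,9)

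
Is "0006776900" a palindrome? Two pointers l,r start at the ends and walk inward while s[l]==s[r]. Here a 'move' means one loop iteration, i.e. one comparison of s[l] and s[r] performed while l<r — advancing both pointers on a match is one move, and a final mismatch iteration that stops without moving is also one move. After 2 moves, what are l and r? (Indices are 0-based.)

[0,9] '0'=='0' → l++,r--
[1,8] '0'=='0' → l++,r--

l=2, r=7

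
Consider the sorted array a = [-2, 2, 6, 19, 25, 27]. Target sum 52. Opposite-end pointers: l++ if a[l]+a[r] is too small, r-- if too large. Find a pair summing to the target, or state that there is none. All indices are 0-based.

[0,5] -2+27=25 <52 → l++
[1,5] 2+27=29 <52 → l++
[2,5] 6+27=33 <52 → l++
[3,5] 19+27=46 <52 → l++
[4,5] 25+27=52 → found

(25, 27)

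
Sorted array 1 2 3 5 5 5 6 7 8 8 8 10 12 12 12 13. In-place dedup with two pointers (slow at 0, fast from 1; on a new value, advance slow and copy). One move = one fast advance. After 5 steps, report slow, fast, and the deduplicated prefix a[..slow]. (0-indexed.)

slow=0 fast=1: a[fast]=2≠a[slow]=1 write a[1]=2, slow++,fast++
slow=1 fast=2: a[fast]=3≠a[slow]=2 write a[2]=3, slow++,fast++
slow=2 fast=3: a[fast]=5≠a[slow]=3 write a[3]=5, slow++,fast++
slow=3 fast=4: a[fast]=5=a[slow] dup, fast++
slow=3 fast=5: a[fast]=5=a[slow] dup, fast++

slow=3, fast=6, prefix=[1, 2, 3, 5]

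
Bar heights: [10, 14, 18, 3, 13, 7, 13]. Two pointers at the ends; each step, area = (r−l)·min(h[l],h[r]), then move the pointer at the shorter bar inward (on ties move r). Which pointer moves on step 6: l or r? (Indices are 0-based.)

[0,6] min(10,13)*6=60 best=60 * → l++
[1,6] min(14,13)*5=65 best=65 * → r--
[1,5] min(14,7)*4=28 best=65 → r--
[1,4] min(14,13)*3=39 best=65 → r--
[1,3] min(14,3)*2=6 best=65 → r--
[1,2] min(14,18)*1=14 best=65 → l++

l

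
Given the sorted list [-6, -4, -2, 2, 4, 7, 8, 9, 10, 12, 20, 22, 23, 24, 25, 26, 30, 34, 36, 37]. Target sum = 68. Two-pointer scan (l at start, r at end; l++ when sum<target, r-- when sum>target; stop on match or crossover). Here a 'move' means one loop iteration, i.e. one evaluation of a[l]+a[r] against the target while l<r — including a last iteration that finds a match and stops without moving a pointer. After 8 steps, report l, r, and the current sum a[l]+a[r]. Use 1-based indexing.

[1,20] -6+37=31 <68 → l++
[2,20] -4+37=33 <68 → l++
[3,20] -2+37=35 <68 → l++
[4,20] 2+37=39 <68 → l++
[5,20] 4+37=41 <68 → l++
[6,20] 7+37=44 <68 → l++
[7,20] 8+37=45 <68 → l++
[8,20] 9+37=46 <68 → l++

l=9, r=20, sum=47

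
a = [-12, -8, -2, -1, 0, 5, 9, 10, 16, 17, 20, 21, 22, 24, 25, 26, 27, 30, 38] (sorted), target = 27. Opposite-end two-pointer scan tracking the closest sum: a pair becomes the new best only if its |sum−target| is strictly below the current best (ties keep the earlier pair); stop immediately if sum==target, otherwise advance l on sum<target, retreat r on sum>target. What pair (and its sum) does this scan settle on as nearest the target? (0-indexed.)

[0,18] -12+38=26 d=1 * → l++
[1,18] -8+38=30 d=3 → r--
[1,17] -8+30=22 d=5 → l++
[2,17] -2+30=28 d=1 → r--
[2,16] -2+27=25 d=2 → l++
[3,16] -1+27=26 d=1 → l++
[4,16] 0+27=27 d=0 * → stop

pair (0, 27) with sum 27 (|Δ|=0)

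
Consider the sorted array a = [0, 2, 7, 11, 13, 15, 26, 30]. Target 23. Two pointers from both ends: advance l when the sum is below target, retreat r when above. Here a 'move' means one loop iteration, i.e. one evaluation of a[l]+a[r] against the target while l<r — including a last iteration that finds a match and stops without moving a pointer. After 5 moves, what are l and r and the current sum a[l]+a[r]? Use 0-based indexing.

l=3, r=5, sum=26

[0,7] 0+30=30 >23 → r--
[0,6] 0+26=26 >23 → r--
[0,5] 0+15=15 <23 → l++
[1,5] 2+15=17 <23 → l++
[2,5] 7+15=22 <23 → l++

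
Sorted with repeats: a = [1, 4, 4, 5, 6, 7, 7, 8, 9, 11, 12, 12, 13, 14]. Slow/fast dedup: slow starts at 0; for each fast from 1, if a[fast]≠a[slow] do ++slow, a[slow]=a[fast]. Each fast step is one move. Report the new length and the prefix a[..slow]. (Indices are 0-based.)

(s=0,f=1) a[fast]=4≠a[slow]=1 write a[1]=4 → slow++,fast++
(s=1,f=2) a[fast]=4=a[slow] dup → fast++
(s=1,f=3) a[fast]=5≠a[slow]=4 write a[2]=5 → slow++,fast++
(s=2,f=4) a[fast]=6≠a[slow]=5 write a[3]=6 → slow++,fast++
(s=3,f=5) a[fast]=7≠a[slow]=6 write a[4]=7 → slow++,fast++
(s=4,f=6) a[fast]=7=a[slow] dup → fast++
(s=4,f=7) a[fast]=8≠a[slow]=7 write a[5]=8 → slow++,fast++
(s=5,f=8) a[fast]=9≠a[slow]=8 write a[6]=9 → slow++,fast++
(s=6,f=9) a[fast]=11≠a[slow]=9 write a[7]=11 → slow++,fast++
(s=7,f=10) a[fast]=12≠a[slow]=11 write a[8]=12 → slow++,fast++
(s=8,f=11) a[fast]=12=a[slow] dup → fast++
(s=8,f=12) a[fast]=13≠a[slow]=12 write a[9]=13 → slow++,fast++
(s=9,f=13) a[fast]=14≠a[slow]=13 write a[10]=14 → slow++,fast++

length 11; prefix = [1, 4, 5, 6, 7, 8, 9, 11, 12, 13, 14]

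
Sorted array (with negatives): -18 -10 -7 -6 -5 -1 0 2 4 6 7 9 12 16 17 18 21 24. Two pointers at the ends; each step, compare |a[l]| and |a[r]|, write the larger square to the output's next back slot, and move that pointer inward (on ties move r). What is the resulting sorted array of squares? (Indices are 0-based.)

[0, 1, 4, 16, 25, 36, 36, 49, 49, 81, 100, 144, 256, 289, 324, 324, 441, 576]

l=0 r=17: |-18|<=|24| out[17]=576, r--
l=0 r=16: |-18|<=|21| out[16]=441, r--
l=0 r=15: |-18|<=|18| out[15]=324, r--
l=0 r=14: |-18|>|17| out[14]=324, l++
l=1 r=14: |-10|<=|17| out[13]=289, r--
l=1 r=13: |-10|<=|16| out[12]=256, r--
l=1 r=12: |-10|<=|12| out[11]=144, r--
l=1 r=11: |-10|>|9| out[10]=100, l++
l=2 r=11: |-7|<=|9| out[9]=81, r--
l=2 r=10: |-7|<=|7| out[8]=49, r--
l=2 r=9: |-7|>|6| out[7]=49, l++
l=3 r=9: |-6|<=|6| out[6]=36, r--
l=3 r=8: |-6|>|4| out[5]=36, l++
l=4 r=8: |-5|>|4| out[4]=25, l++
l=5 r=8: |-1|<=|4| out[3]=16, r--
l=5 r=7: |-1|<=|2| out[2]=4, r--
l=5 r=6: |-1|>|0| out[1]=1, l++
l=6 r=6: |0|<=|0| out[0]=0, r--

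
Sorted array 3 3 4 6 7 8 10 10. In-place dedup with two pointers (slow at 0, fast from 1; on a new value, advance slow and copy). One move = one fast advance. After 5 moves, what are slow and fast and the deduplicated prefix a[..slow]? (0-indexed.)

(s=0,f=1) a[fast]=3=a[slow] dup → fast++
(s=0,f=2) a[fast]=4≠a[slow]=3 write a[1]=4 → slow++,fast++
(s=1,f=3) a[fast]=6≠a[slow]=4 write a[2]=6 → slow++,fast++
(s=2,f=4) a[fast]=7≠a[slow]=6 write a[3]=7 → slow++,fast++
(s=3,f=5) a[fast]=8≠a[slow]=7 write a[4]=8 → slow++,fast++

slow=4, fast=6, prefix=[3, 4, 6, 7, 8]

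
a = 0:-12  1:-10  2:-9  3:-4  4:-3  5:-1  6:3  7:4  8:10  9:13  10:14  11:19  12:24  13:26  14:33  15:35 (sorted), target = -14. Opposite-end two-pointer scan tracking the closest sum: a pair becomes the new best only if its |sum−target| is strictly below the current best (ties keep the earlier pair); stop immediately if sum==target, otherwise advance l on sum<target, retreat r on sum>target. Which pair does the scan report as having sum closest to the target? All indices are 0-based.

pair (-10, -4) with sum -14 (|Δ|=0)

[0,15] -12+35=23 d=37 * → r--
[0,14] -12+33=21 d=35 * → r--
[0,13] -12+26=14 d=28 * → r--
[0,12] -12+24=12 d=26 * → r--
[0,11] -12+19=7 d=21 * → r--
[0,10] -12+14=2 d=16 * → r--
[0,9] -12+13=1 d=15 * → r--
[0,8] -12+10=-2 d=12 * → r--
[0,7] -12+4=-8 d=6 * → r--
[0,6] -12+3=-9 d=5 * → r--
[0,5] -12+-1=-13 d=1 * → r--
[0,4] -12+-3=-15 d=1 → l++
[1,4] -10+-3=-13 d=1 → r--
[1,3] -10+-4=-14 d=0 * → stop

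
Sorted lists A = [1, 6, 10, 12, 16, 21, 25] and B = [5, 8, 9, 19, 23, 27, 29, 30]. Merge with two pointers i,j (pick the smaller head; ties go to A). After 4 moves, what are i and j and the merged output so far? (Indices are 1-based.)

i=1 j=1: A[i]=1<=B[j]=5 take 1, i++
i=2 j=1: A[i]=6>B[j]=5 take 5, j++
i=2 j=2: A[i]=6<=B[j]=8 take 6, i++
i=3 j=2: A[i]=10>B[j]=8 take 8, j++

i=3, j=3, merged so far=[1, 5, 6, 8]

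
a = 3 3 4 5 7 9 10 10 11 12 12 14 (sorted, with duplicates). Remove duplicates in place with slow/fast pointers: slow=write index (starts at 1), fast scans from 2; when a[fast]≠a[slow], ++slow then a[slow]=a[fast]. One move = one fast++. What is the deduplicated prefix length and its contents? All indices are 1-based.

length 9; prefix = [3, 4, 5, 7, 9, 10, 11, 12, 14]

(s=1,f=2) a[fast]=3=a[slow] dup → fast++
(s=1,f=3) a[fast]=4≠a[slow]=3 write a[2]=4 → slow++,fast++
(s=2,f=4) a[fast]=5≠a[slow]=4 write a[3]=5 → slow++,fast++
(s=3,f=5) a[fast]=7≠a[slow]=5 write a[4]=7 → slow++,fast++
(s=4,f=6) a[fast]=9≠a[slow]=7 write a[5]=9 → slow++,fast++
(s=5,f=7) a[fast]=10≠a[slow]=9 write a[6]=10 → slow++,fast++
(s=6,f=8) a[fast]=10=a[slow] dup → fast++
(s=6,f=9) a[fast]=11≠a[slow]=10 write a[7]=11 → slow++,fast++
(s=7,f=10) a[fast]=12≠a[slow]=11 write a[8]=12 → slow++,fast++
(s=8,f=11) a[fast]=12=a[slow] dup → fast++
(s=8,f=12) a[fast]=14≠a[slow]=12 write a[9]=14 → slow++,fast++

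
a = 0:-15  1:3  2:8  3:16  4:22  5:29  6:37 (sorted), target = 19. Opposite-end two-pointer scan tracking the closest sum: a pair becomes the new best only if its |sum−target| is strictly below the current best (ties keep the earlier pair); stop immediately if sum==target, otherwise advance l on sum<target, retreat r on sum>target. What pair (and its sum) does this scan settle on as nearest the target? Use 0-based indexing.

pair (3, 16) with sum 19 (|Δ|=0)

[0,6] -15+37=22 d=3 * → r--
[0,5] -15+29=14 d=5 → l++
[1,5] 3+29=32 d=13 → r--
[1,4] 3+22=25 d=6 → r--
[1,3] 3+16=19 d=0 * → stop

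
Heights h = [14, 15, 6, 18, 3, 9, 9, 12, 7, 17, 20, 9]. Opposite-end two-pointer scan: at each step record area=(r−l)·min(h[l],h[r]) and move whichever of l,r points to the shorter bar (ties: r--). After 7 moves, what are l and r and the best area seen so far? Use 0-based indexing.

l=6, r=10, best area=140

[0,11] min(14,9)*11=99 best=99 * → r--
[0,10] min(14,20)*10=140 best=140 * → l++
[1,10] min(15,20)*9=135 best=140 → l++
[2,10] min(6,20)*8=48 best=140 → l++
[3,10] min(18,20)*7=126 best=140 → l++
[4,10] min(3,20)*6=18 best=140 → l++
[5,10] min(9,20)*5=45 best=140 → l++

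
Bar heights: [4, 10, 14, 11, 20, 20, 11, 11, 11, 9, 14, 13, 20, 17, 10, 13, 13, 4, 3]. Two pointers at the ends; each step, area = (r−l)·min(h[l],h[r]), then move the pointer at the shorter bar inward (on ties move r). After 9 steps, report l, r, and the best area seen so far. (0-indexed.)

l=4, r=13, best area=182

[0,18] min(4,3)*18=54 best=54 * → r--
[0,17] min(4,4)*17=68 best=68 * → r--
[0,16] min(4,13)*16=64 best=68 → l++
[1,16] min(10,13)*15=150 best=150 * → l++
[2,16] min(14,13)*14=182 best=182 * → r--
[2,15] min(14,13)*13=169 best=182 → r--
[2,14] min(14,10)*12=120 best=182 → r--
[2,13] min(14,17)*11=154 best=182 → l++
[3,13] min(11,17)*10=110 best=182 → l++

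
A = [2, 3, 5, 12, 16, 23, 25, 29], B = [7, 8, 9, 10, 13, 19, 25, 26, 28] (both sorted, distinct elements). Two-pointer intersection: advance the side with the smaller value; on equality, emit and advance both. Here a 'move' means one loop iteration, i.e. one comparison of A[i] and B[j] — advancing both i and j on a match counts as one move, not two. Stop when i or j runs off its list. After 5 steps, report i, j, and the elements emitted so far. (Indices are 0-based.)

i=0 j=0: 2<7, i++
i=1 j=0: 3<7, i++
i=2 j=0: 5<7, i++
i=3 j=0: 12>7, j++
i=3 j=1: 12>8, j++

i=3, j=2, emitted=[]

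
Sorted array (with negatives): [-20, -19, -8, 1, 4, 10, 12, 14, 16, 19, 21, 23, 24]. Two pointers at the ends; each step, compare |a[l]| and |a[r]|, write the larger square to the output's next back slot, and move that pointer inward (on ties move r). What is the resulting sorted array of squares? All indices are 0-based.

[0,12] |-20|<=|24| out[12]=576 → r--
[0,11] |-20|<=|23| out[11]=529 → r--
[0,10] |-20|<=|21| out[10]=441 → r--
[0,9] |-20|>|19| out[9]=400 → l++
[1,9] |-19|<=|19| out[8]=361 → r--
[1,8] |-19|>|16| out[7]=361 → l++
[2,8] |-8|<=|16| out[6]=256 → r--
[2,7] |-8|<=|14| out[5]=196 → r--
[2,6] |-8|<=|12| out[4]=144 → r--
[2,5] |-8|<=|10| out[3]=100 → r--
[2,4] |-8|>|4| out[2]=64 → l++
[3,4] |1|<=|4| out[1]=16 → r--
[3,3] |1|<=|1| out[0]=1 → r--

[1, 16, 64, 100, 144, 196, 256, 361, 361, 400, 441, 529, 576]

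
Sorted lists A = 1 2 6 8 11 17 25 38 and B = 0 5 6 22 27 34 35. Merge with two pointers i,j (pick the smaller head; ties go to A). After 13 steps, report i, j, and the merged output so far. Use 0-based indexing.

[i=0,j=0] A[i]=1>B[j]=0 take 0 → j++
[i=0,j=1] A[i]=1<=B[j]=5 take 1 → i++
[i=1,j=1] A[i]=2<=B[j]=5 take 2 → i++
[i=2,j=1] A[i]=6>B[j]=5 take 5 → j++
[i=2,j=2] A[i]=6<=B[j]=6 take 6 → i++
[i=3,j=2] A[i]=8>B[j]=6 take 6 → j++
[i=3,j=3] A[i]=8<=B[j]=22 take 8 → i++
[i=4,j=3] A[i]=11<=B[j]=22 take 11 → i++
[i=5,j=3] A[i]=17<=B[j]=22 take 17 → i++
[i=6,j=3] A[i]=25>B[j]=22 take 22 → j++
[i=6,j=4] A[i]=25<=B[j]=27 take 25 → i++
[i=7,j=4] A[i]=38>B[j]=27 take 27 → j++
[i=7,j=5] A[i]=38>B[j]=34 take 34 → j++

i=7, j=6, merged so far=[0, 1, 2, 5, 6, 6, 8, 11, 17, 22, 25, 27, 34]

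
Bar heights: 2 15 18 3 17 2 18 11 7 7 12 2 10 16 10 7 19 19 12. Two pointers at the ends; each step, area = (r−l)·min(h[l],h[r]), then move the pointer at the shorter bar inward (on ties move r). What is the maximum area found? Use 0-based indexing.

max area = 270

l=0 r=18: min(2,12)*18=36 best=36 *, l++
l=1 r=18: min(15,12)*17=204 best=204 *, r--
l=1 r=17: min(15,19)*16=240 best=240 *, l++
l=2 r=17: min(18,19)*15=270 best=270 *, l++
l=3 r=17: min(3,19)*14=42 best=270, l++
l=4 r=17: min(17,19)*13=221 best=270, l++
l=5 r=17: min(2,19)*12=24 best=270, l++
l=6 r=17: min(18,19)*11=198 best=270, l++
l=7 r=17: min(11,19)*10=110 best=270, l++
l=8 r=17: min(7,19)*9=63 best=270, l++
l=9 r=17: min(7,19)*8=56 best=270, l++
l=10 r=17: min(12,19)*7=84 best=270, l++
l=11 r=17: min(2,19)*6=12 best=270, l++
l=12 r=17: min(10,19)*5=50 best=270, l++
l=13 r=17: min(16,19)*4=64 best=270, l++
l=14 r=17: min(10,19)*3=30 best=270, l++
l=15 r=17: min(7,19)*2=14 best=270, l++
l=16 r=17: min(19,19)*1=19 best=270, r--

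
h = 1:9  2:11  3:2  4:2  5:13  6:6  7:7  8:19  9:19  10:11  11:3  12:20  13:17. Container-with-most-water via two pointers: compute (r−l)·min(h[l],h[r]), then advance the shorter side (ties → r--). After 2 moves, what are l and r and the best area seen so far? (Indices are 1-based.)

[1,13] min(9,17)*12=108 best=108 * → l++
[2,13] min(11,17)*11=121 best=121 * → l++

l=3, r=13, best area=121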